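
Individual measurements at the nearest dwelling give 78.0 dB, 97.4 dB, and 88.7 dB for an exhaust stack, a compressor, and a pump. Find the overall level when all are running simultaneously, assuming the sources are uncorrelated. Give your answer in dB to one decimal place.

98.0 dB

Incoherent sources combine by intensity addition: L_total = 10·log₁₀(Σ 10^(L_i/10)).
Σ 10^(L/10) = 10^(78.0/10) + 10^(97.4/10) + 10^(88.7/10) = 6.300e+09.
L_total = 10·log₁₀(6.300e+09) = 97.99 dB.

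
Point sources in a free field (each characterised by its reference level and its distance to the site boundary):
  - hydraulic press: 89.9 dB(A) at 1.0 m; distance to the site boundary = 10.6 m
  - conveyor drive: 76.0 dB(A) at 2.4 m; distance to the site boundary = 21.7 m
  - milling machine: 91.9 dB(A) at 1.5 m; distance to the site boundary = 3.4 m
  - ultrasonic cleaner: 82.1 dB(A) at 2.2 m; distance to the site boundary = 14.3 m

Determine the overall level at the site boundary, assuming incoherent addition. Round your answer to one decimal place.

85.0 dB(A)

Propagate each source to the receiver with L = L_ref − 20·log₁₀(r/r_ref), then add intensities.
hydraulic press: 89.9 − 20·log₁₀(10.6/1.0) = 89.9 − 20.51 = 69.39 dB(A).
conveyor drive: 76.0 − 20·log₁₀(21.7/2.4) = 76.0 − 19.12 = 56.88 dB(A).
milling machine: 91.9 − 20·log₁₀(3.4/1.5) = 91.9 − 7.11 = 84.79 dB(A).
ultrasonic cleaner: 82.1 − 20·log₁₀(14.3/2.2) = 82.1 − 16.26 = 65.84 dB(A).
Σ 10^(L/10) = 3.145e+08 → L_total = 10·log₁₀(3.145e+08) = 84.98 dB(A).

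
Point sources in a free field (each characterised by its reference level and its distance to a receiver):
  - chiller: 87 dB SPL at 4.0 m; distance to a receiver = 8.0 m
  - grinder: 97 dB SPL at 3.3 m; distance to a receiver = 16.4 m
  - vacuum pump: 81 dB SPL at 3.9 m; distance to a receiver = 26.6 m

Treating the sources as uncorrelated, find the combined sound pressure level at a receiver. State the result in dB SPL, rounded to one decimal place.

First find each source's level at the receiver (point-source: −20·log₁₀(r/r_ref)), then combine on an intensity basis.
chiller: 87 − 20·log₁₀(8.0/4.0) = 87 − 6.02 = 80.98 dB SPL.
grinder: 97 − 20·log₁₀(16.4/3.3) = 97 − 13.93 = 83.07 dB SPL.
vacuum pump: 81 − 20·log₁₀(26.6/3.9) = 81 − 16.68 = 64.32 dB SPL.
Σ 10^(L/10) = 3.309e+08 → L_total = 10·log₁₀(3.309e+08) = 85.20 dB SPL.

85.2 dB SPL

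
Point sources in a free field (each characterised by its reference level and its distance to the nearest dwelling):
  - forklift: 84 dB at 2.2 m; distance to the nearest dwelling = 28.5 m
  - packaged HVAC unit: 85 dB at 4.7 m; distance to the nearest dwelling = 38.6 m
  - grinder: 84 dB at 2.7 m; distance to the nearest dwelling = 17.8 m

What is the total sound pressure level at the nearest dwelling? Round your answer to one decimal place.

70.8 dB

Apply inverse-square spreading to bring every level to the receiver, then sum 10^(L/10).
forklift: 84 − 20·log₁₀(28.5/2.2) = 84 − 22.25 = 61.75 dB.
packaged HVAC unit: 85 − 20·log₁₀(38.6/4.7) = 85 − 18.29 = 66.71 dB.
grinder: 84 − 20·log₁₀(17.8/2.7) = 84 − 16.38 = 67.62 dB.
Σ 10^(L/10) = 1.196e+07 → L_total = 10·log₁₀(1.196e+07) = 70.78 dB.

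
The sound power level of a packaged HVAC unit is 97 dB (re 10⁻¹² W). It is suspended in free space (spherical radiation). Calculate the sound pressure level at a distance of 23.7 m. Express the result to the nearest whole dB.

L_p = L_w − 10·log₁₀(4π·r²) with r = 23.7 m.
4π·r² = 7058 m², 10·log₁₀ of that is 38.487 dB.
L_p = 97 − 38.487 = 58.51 dB.

59 dB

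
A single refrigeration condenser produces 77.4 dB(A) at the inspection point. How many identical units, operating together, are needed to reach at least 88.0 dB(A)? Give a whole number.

12

The shortfall is 88.0 − 77.4 = 10.6 dB, and N units add 10·log₁₀ N, so need 10·log₁₀ N ≥ 10.6.
N ≥ 10^(10.6/10) = 11.482, so N = 12.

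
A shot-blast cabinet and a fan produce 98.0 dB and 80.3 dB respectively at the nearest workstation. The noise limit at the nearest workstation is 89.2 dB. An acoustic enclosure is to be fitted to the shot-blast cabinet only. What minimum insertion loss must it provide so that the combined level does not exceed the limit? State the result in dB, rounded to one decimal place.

9.4 dB

Fixed contribution from the other source: Σ 10^(L/10) = 10^(80.3/10) = 1.072e+08 (80.30 dB).
The limit corresponds to 10^(89.2/10) = 8.318e+08; subtracting the fixed part leaves 7.246e+08 for the shot-blast cabinet, i.e. 88.60 dB.
Required insertion loss = 98.0 − 88.60 = 9.40 dB.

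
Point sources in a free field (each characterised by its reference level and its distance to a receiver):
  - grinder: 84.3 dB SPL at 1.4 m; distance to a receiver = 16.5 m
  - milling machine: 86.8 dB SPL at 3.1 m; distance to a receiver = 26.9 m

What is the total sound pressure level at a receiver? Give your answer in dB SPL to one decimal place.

Propagate each source to the receiver with L = L_ref − 20·log₁₀(r/r_ref), then add intensities.
grinder: 84.3 − 20·log₁₀(16.5/1.4) = 84.3 − 21.43 = 62.87 dB SPL.
milling machine: 86.8 − 20·log₁₀(26.9/3.1) = 86.8 − 18.77 = 68.03 dB SPL.
Σ 10^(L/10) = 8.294e+06 → L_total = 10·log₁₀(8.294e+06) = 69.19 dB SPL.

69.2 dB SPL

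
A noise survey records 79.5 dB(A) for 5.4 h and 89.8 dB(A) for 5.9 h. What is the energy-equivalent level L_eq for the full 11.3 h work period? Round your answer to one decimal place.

87.3 dB(A)

Weight each interval's intensity by its duration and average over T = 11.3 h:
Σ tᵢ·10^(Lᵢ/10) = 5.4·10^(79.5/10) + 5.9·10^(89.8/10) = 6.116e+09.
L_eq = 10·log₁₀(6.116e+09/11.3) = 87.33 dB(A).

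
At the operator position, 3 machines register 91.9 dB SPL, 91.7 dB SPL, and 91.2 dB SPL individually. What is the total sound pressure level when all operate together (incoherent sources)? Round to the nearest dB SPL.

96 dB SPL

For uncorrelated sources the intensities add, so convert each level to linear form, sum, and take 10·log₁₀ of the total.
Σ 10^(L/10) = 10^(91.9/10) + 10^(91.7/10) + 10^(91.2/10) = 4.346e+09.
L_total = 10·log₁₀(4.346e+09) = 96.38 dB SPL.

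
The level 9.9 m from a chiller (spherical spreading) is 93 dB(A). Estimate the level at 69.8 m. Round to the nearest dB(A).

76 dB(A)

For a point source, L₂ = L₁ − 20·log₁₀(r₂/r₁).
L₂ = 93 − 20·log₁₀(69.8/9.9) = 93 − 16.964 = 76.04 dB(A).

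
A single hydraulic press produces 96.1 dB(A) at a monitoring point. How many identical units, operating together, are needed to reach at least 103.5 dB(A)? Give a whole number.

N identical sources give L₁ + 10·log₁₀ N, so require 10·log₁₀ N ≥ 103.5 − 96.1 = 7.4 dB.
N ≥ 10^(7.4/10) = 5.495, so N = 6.

6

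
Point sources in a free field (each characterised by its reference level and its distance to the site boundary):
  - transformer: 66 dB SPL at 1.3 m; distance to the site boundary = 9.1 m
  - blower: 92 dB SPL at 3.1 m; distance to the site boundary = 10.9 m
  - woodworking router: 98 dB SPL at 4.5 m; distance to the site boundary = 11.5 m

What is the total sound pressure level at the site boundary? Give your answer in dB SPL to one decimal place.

90.4 dB SPL

Propagate each source to the receiver with L = L_ref − 20·log₁₀(r/r_ref), then add intensities.
transformer: 66 − 20·log₁₀(9.1/1.3) = 66 − 16.90 = 49.10 dB SPL.
blower: 92 − 20·log₁₀(10.9/3.1) = 92 − 10.92 = 81.08 dB SPL.
woodworking router: 98 − 20·log₁₀(11.5/4.5) = 98 − 8.15 = 89.85 dB SPL.
Σ 10^(L/10) = 1.094e+09 → L_total = 10·log₁₀(1.094e+09) = 90.39 dB SPL.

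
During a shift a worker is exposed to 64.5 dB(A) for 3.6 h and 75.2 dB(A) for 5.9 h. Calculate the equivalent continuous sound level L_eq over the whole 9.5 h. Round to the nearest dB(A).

73 dB(A)

The energy average is taken in the linear domain: L_eq = 10·log₁₀[(Σ tᵢ·10^(Lᵢ/10))/T], T = 9.5 h.
Σ tᵢ·10^(Lᵢ/10) = 3.6·10^(64.5/10) + 5.9·10^(75.2/10) = 2.055e+08.
L_eq = 10·log₁₀(2.055e+08/9.5) = 73.35 dB(A).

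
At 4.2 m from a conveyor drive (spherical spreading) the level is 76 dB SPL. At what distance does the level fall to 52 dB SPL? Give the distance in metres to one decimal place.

66.6 m

For a point source L₁ − L₂ = 20·log₁₀(r₂/r₁), so r₂ = r₁·10^((L₁−L₂)/20).
r₂ = 4.2·10^((76−52)/20) = 4.2·10^(24.0/20) = 66.57 m.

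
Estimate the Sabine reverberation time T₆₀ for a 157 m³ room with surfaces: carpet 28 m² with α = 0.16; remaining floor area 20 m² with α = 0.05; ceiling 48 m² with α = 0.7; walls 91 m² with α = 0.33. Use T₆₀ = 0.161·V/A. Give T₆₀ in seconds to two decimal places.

0.37 s

A = Σ Sᵢαᵢ = 28·0.16 + 20·0.05 + 48·0.7 + 91·0.33 = 69.11 m².
T₆₀ = 0.161 × 157 / 69.11 = 0.366 s.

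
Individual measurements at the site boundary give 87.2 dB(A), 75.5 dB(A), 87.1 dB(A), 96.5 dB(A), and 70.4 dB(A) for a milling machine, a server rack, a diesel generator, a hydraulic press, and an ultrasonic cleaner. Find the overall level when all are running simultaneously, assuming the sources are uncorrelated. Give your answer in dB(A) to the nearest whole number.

97 dB(A)

For uncorrelated sources the intensities add, so convert each level to linear form, sum, and take 10·log₁₀ of the total.
Σ 10^(L/10) = 10^(87.2/10) + 10^(75.5/10) + 10^(87.1/10) + 10^(96.5/10) + 10^(70.4/10) = 5.551e+09.
L_total = 10·log₁₀(5.551e+09) = 97.44 dB(A).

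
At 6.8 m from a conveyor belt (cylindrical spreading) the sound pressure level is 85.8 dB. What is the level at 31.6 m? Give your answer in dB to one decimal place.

Line-source attenuation: ΔL = 10·log₁₀(r₂/r₁) = 10·log₁₀(31.6/6.8) = 6.672 dB.
L₂ = 85.8 − 10·log₁₀(31.6/6.8) = 85.8 − 6.672 = 79.13 dB.

79.1 dB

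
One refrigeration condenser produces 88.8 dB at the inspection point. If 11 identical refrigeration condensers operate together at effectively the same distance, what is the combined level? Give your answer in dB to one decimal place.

99.2 dB

With 11 equal, uncorrelated contributions the intensity is 11× that of one unit, giving a rise of 10·log₁₀ 11.
L_total = 88.8 + 10·log₁₀(11) = 88.8 + 10.414 = 99.21 dB.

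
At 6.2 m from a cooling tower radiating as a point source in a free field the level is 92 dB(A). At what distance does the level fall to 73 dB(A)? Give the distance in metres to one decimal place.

55.3 m

Point-source spreading drops the level by 20·log₁₀(r₂/r₁); inverting, r₂/r₁ = 10^(ΔL/20).
r₂ = 6.2·10^((92−73)/20) = 6.2·10^(19.0/20) = 55.26 m.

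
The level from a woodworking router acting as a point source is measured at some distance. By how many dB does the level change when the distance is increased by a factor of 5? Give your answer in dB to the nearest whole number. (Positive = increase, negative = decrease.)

Point-source spreading: ΔL = −20·log₁₀(r₂/r₁).
ΔL = −20·log₁₀(5) = -13.98 dB.

-14 dB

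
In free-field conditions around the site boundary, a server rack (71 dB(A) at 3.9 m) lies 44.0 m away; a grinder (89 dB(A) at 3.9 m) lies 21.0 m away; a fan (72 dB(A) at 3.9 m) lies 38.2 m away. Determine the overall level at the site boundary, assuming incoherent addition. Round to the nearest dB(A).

Propagate each source to the receiver with L = L_ref − 20·log₁₀(r/r_ref), then add intensities.
server rack: 71 − 20·log₁₀(44.0/3.9) = 71 − 21.05 = 49.95 dB(A).
grinder: 89 − 20·log₁₀(21.0/3.9) = 89 − 14.62 = 74.38 dB(A).
fan: 72 − 20·log₁₀(38.2/3.9) = 72 − 19.82 = 52.18 dB(A).
Σ 10^(L/10) = 2.766e+07 → L_total = 10·log₁₀(2.766e+07) = 74.42 dB(A).

74 dB(A)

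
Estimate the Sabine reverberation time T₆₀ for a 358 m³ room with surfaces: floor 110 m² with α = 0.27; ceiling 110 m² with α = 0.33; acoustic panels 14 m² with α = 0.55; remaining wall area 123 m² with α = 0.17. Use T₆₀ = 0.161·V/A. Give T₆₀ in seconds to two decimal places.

Total absorption A = 110·0.27 + 110·0.33 + 14·0.55 + 123·0.17 = 94.61 m² sabins.
T₆₀ = 0.161 × 358 / 94.61 = 0.609 s.

0.61 s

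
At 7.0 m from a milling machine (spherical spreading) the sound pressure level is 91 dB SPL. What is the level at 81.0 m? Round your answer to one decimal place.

69.7 dB SPL

Spherical spreading from a point source gives a 20·log₁₀(r₂/r₁) drop.
L₂ = 91 − 20·log₁₀(81.0/7.0) = 91 − 21.268 = 69.73 dB SPL.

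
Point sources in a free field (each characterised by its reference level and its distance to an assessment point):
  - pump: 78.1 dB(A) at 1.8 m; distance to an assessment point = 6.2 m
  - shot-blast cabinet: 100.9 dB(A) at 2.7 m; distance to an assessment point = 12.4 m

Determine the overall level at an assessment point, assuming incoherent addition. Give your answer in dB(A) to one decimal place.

87.7 dB(A)

First find each source's level at the receiver (point-source: −20·log₁₀(r/r_ref)), then combine on an intensity basis.
pump: 78.1 − 20·log₁₀(6.2/1.8) = 78.1 − 10.74 = 67.36 dB(A).
shot-blast cabinet: 100.9 − 20·log₁₀(12.4/2.7) = 100.9 − 13.24 = 87.66 dB(A).
Σ 10^(L/10) = 5.887e+08 → L_total = 10·log₁₀(5.887e+08) = 87.70 dB(A).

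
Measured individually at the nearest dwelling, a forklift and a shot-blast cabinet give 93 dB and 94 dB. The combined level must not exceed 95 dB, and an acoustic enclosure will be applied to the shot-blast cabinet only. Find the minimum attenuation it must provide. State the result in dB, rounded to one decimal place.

3.3 dB

Fixed contribution from the other source: Σ 10^(L/10) = 10^(93/10) = 1.995e+09 (93.00 dB).
The limit corresponds to 10^(95/10) = 3.162e+09; subtracting the fixed part leaves 1.167e+09 for the shot-blast cabinet, i.e. 90.67 dB.
Required insertion loss = 94 − 90.67 = 3.33 dB.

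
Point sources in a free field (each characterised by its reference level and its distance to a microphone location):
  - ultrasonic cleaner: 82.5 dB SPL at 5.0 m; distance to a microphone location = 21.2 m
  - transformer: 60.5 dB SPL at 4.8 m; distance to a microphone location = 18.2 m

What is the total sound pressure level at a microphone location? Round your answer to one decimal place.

Propagate each source to the receiver with L = L_ref − 20·log₁₀(r/r_ref), then add intensities.
ultrasonic cleaner: 82.5 − 20·log₁₀(21.2/5.0) = 82.5 − 12.55 = 69.95 dB SPL.
transformer: 60.5 − 20·log₁₀(18.2/4.8) = 60.5 − 11.58 = 48.92 dB SPL.
Σ 10^(L/10) = 9.970e+06 → L_total = 10·log₁₀(9.970e+06) = 69.99 dB SPL.

70.0 dB SPL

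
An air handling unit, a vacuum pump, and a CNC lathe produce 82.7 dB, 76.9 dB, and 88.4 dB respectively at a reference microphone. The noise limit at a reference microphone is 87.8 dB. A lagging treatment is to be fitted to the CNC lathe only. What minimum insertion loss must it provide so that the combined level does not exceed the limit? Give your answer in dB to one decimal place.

The untreated sources together contribute 10^(82.7/10) + 10^(76.9/10) = 2.352e+08, i.e. 83.71 dB.
The limit corresponds to 10^(87.8/10) = 6.026e+08; subtracting the fixed part leaves 3.674e+08 for the CNC lathe, i.e. 85.65 dB.
So the CNC lathe must be reduced from 88.4 to 85.65 dB: IL = 2.75 dB.

2.7 dB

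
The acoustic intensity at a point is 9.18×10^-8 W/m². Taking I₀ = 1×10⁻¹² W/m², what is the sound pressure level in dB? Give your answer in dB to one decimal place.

I/I₀ = 9.18×10^-8/10⁻¹² = 9.18×10^4, and L = 10·log₁₀(I/I₀).
L = 10·(0.9628 + 4) = 49.63 dB.

49.6 dB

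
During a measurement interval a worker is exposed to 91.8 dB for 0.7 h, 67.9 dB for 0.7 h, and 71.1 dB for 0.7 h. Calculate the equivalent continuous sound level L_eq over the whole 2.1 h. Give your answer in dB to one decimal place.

87.1 dB

L_eq = 10·log₁₀[(1/T)·Σ tᵢ·10^(Lᵢ/10)] with T = 2.1 h.
Σ tᵢ·10^(Lᵢ/10) = 0.7·10^(91.8/10) + 0.7·10^(67.9/10) + 0.7·10^(71.1/10) = 1.073e+09.
L_eq = 10·log₁₀(1.073e+09/2.1) = 87.08 dB.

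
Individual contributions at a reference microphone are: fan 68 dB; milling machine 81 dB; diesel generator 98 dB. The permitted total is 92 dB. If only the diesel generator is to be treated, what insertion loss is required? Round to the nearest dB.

6 dB

Everything except the diesel generator sums to 10^(68/10) + 10^(81/10) = 1.322e+08 in linear terms, 81.21 dB.
The limit corresponds to 10^(92/10) = 1.585e+09; subtracting the fixed part leaves 1.453e+09 for the diesel generator, i.e. 91.62 dB.
Required insertion loss = 98 − 91.62 = 6.38 dB.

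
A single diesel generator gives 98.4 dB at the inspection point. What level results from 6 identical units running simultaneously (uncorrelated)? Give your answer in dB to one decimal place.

106.2 dB

L_total = L₁ + 10·log₁₀ N for N identical incoherent sources.
L_total = 98.4 + 10·log₁₀(6) = 98.4 + 7.782 = 106.18 dB.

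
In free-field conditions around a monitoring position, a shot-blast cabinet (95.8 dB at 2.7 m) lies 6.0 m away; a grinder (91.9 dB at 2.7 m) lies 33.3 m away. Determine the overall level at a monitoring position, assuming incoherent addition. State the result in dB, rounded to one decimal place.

Propagate each source to the receiver with L = L_ref − 20·log₁₀(r/r_ref), then add intensities.
shot-blast cabinet: 95.8 − 20·log₁₀(6.0/2.7) = 95.8 − 6.94 = 88.86 dB.
grinder: 91.9 − 20·log₁₀(33.3/2.7) = 91.9 − 21.82 = 70.08 dB.
Σ 10^(L/10) = 7.801e+08 → L_total = 10·log₁₀(7.801e+08) = 88.92 dB.

88.9 dB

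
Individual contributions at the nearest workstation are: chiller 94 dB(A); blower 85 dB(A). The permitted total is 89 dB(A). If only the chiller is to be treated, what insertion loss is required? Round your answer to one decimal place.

Fixed contribution from the other source: Σ 10^(L/10) = 10^(85/10) = 3.162e+08 (85.00 dB(A)).
The limit corresponds to 10^(89/10) = 7.943e+08; subtracting the fixed part leaves 4.781e+08 for the chiller, i.e. 86.80 dB(A).
Required insertion loss = 94 − 86.80 = 7.20 dB.

7.2 dB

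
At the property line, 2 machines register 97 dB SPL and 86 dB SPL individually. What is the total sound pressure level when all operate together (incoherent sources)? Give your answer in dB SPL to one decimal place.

97.3 dB SPL

Incoherent sources combine by intensity addition: L_total = 10·log₁₀(Σ 10^(L_i/10)).
Σ 10^(L/10) = 10^(97/10) + 10^(86/10) = 5.410e+09.
L_total = 10·log₁₀(5.410e+09) = 97.33 dB SPL.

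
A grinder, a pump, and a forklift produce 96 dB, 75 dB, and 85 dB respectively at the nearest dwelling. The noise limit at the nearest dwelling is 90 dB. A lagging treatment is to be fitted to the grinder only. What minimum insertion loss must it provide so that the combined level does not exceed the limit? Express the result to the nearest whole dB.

The untreated sources together contribute 10^(75/10) + 10^(85/10) = 3.479e+08, i.e. 85.41 dB.
The limit corresponds to 10^(90/10) = 1.000e+09; subtracting the fixed part leaves 6.521e+08 for the grinder, i.e. 88.14 dB.
So the grinder must be reduced from 96 to 88.14 dB: IL = 7.86 dB.

8 dB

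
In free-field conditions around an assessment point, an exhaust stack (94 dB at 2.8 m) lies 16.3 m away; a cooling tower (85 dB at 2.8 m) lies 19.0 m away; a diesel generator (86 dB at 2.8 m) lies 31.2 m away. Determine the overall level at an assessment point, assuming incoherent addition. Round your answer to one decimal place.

79.3 dB

Propagate each source to the receiver with L = L_ref − 20·log₁₀(r/r_ref), then add intensities.
exhaust stack: 94 − 20·log₁₀(16.3/2.8) = 94 − 15.30 = 78.70 dB.
cooling tower: 85 − 20·log₁₀(19.0/2.8) = 85 − 16.63 = 68.37 dB.
diesel generator: 86 − 20·log₁₀(31.2/2.8) = 86 − 20.94 = 65.06 dB.
Σ 10^(L/10) = 8.419e+07 → L_total = 10·log₁₀(8.419e+07) = 79.25 dB.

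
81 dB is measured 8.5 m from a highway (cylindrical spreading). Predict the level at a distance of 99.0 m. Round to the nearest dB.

70 dB

For a line source, L₂ = L₁ − 10·log₁₀(r₂/r₁).
L₂ = 81 − 10·log₁₀(99.0/8.5) = 81 − 10.662 = 70.34 dB.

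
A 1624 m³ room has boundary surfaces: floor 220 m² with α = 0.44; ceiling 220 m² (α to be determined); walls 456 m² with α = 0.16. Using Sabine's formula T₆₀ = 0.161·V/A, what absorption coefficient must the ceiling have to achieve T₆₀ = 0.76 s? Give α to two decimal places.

0.79

A = 0.161·V/T₆₀ = 0.161·1624/0.76 = 344.03 m² sabins.
Absorption from the other surfaces = 220·0.44 + 456·0.16 = 169.76 m², so the ceiling must supply 174.27 m² over 220 m².
α = 174.27/220 = 0.792.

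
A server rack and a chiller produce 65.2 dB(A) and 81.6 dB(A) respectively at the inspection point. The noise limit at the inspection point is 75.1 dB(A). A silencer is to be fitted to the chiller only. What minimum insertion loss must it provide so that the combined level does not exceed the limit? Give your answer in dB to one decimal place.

7.0 dB

Fixed contribution from the other source: Σ 10^(L/10) = 10^(65.2/10) = 3.311e+06 (65.20 dB(A)).
To meet 75.1 dB(A) overall, the treated chiller may contribute at most 10^(75.1/10) − 3.311e+06 = 2.905e+07, i.e. 74.63 dB(A).
Required insertion loss = 81.6 − 74.63 = 6.97 dB.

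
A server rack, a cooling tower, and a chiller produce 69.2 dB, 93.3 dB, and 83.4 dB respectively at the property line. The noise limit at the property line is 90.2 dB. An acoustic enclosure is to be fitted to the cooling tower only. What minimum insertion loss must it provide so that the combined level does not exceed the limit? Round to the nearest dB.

4 dB

The untreated sources together contribute 10^(69.2/10) + 10^(83.4/10) = 2.271e+08, i.e. 83.56 dB.
The limit corresponds to 10^(90.2/10) = 1.047e+09; subtracting the fixed part leaves 8.200e+08 for the cooling tower, i.e. 89.14 dB.
Required insertion loss = 93.3 − 89.14 = 4.16 dB.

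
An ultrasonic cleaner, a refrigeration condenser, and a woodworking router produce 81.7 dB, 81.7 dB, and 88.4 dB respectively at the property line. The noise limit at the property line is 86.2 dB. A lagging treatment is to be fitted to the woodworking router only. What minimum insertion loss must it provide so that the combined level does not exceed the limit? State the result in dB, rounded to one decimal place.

7.6 dB

The untreated sources together contribute 10^(81.7/10) + 10^(81.7/10) = 2.958e+08, i.e. 84.71 dB.
The limit corresponds to 10^(86.2/10) = 4.169e+08; subtracting the fixed part leaves 1.210e+08 for the woodworking router, i.e. 80.83 dB.
Required insertion loss = 88.4 − 80.83 = 7.57 dB.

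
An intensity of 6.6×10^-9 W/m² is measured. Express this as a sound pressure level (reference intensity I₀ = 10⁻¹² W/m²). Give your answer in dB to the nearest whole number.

Dividing by I₀ shifts the exponent by 12: I/I₀ = 6.6×10^3.
L = 10·(0.8195 + 3) = 38.20 dB.

38 dB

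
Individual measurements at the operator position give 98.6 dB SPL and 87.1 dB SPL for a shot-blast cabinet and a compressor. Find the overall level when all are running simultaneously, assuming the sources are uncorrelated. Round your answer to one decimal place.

For uncorrelated sources the intensities add, so convert each level to linear form, sum, and take 10·log₁₀ of the total.
Σ 10^(L/10) = 10^(98.6/10) + 10^(87.1/10) = 7.757e+09.
L_total = 10·log₁₀(7.757e+09) = 98.90 dB SPL.

98.9 dB SPL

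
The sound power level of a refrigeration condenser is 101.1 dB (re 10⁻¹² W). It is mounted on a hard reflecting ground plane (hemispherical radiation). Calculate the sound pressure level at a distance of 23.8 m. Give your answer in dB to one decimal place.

The power spreads over a hemisphere of area 2π·r², so L_p = L_w − 10·log₁₀(2π·r²).
2π·r² = 3559 m², 10·log₁₀ of that is 35.513 dB.
L_p = 101.1 − 35.513 = 65.59 dB.

65.6 dB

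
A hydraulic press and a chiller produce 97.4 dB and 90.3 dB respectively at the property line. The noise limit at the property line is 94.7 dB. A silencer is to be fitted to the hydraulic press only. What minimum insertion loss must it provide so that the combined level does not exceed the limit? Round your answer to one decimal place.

Everything except the hydraulic press sums to 10^(90.3/10) = 1.072e+09 in linear terms, 90.30 dB.
The limit corresponds to 10^(94.7/10) = 2.951e+09; subtracting the fixed part leaves 1.880e+09 for the hydraulic press, i.e. 92.74 dB.
Required insertion loss = 97.4 − 92.74 = 4.66 dB.

4.7 dB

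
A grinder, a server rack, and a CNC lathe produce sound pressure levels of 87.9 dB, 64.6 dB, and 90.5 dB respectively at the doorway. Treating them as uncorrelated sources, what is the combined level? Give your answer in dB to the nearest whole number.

Incoherent sources combine by intensity addition: L_total = 10·log₁₀(Σ 10^(L_i/10)).
Σ 10^(L/10) = 10^(87.9/10) + 10^(64.6/10) + 10^(90.5/10) = 1.741e+09.
L_total = 10·log₁₀(1.741e+09) = 92.41 dB.

92 dB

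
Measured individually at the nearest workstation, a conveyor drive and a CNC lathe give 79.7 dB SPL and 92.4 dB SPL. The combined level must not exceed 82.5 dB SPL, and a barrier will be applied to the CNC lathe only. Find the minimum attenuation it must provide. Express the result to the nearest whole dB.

Fixed contribution from the other source: Σ 10^(L/10) = 10^(79.7/10) = 9.333e+07 (79.70 dB SPL).
To meet 82.5 dB SPL overall, the treated CNC lathe may contribute at most 10^(82.5/10) − 9.333e+07 = 8.450e+07, i.e. 79.27 dB SPL.
Required insertion loss = 92.4 − 79.27 = 13.13 dB.

13 dB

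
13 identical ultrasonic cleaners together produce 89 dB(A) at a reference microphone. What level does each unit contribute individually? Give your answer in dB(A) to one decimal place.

77.9 dB(A)

For N identical incoherent sources L_total = L₁ + 10·log₁₀ N, so L₁ = 89 − 10·log₁₀(13) = 89 − 11.139.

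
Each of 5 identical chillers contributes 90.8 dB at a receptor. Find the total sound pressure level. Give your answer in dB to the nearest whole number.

N identical incoherent sources raise the level by 10·log₁₀ N.
L_total = 90.8 + 10·log₁₀(5) = 90.8 + 6.990 = 97.79 dB.

98 dB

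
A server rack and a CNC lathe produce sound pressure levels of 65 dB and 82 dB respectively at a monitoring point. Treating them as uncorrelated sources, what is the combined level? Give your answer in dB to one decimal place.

82.1 dB

Incoherent sources combine by intensity addition: L_total = 10·log₁₀(Σ 10^(L_i/10)).
Σ 10^(L/10) = 10^(65/10) + 10^(82/10) = 1.617e+08.
L_total = 10·log₁₀(1.617e+08) = 82.09 dB.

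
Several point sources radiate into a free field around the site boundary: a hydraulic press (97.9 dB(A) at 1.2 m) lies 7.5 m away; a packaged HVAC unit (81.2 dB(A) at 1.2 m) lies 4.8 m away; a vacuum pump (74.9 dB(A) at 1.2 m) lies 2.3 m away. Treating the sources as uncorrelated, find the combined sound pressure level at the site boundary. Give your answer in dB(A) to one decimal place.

Apply inverse-square spreading to bring every level to the receiver, then sum 10^(L/10).
hydraulic press: 97.9 − 20·log₁₀(7.5/1.2) = 97.9 − 15.92 = 81.98 dB(A).
packaged HVAC unit: 81.2 − 20·log₁₀(4.8/1.2) = 81.2 − 12.04 = 69.16 dB(A).
vacuum pump: 74.9 − 20·log₁₀(2.3/1.2) = 74.9 − 5.65 = 69.25 dB(A).
Σ 10^(L/10) = 1.745e+08 → L_total = 10·log₁₀(1.745e+08) = 82.42 dB(A).

82.4 dB(A)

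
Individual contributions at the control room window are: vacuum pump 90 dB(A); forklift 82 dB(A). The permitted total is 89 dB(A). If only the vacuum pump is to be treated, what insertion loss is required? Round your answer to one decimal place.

2.0 dB

The untreated sources together contribute 10^(82/10) = 1.585e+08, i.e. 82.00 dB(A).
To meet 89 dB(A) overall, the treated vacuum pump may contribute at most 10^(89/10) − 1.585e+08 = 6.358e+08, i.e. 88.03 dB(A).
Required insertion loss = 90 − 88.03 = 1.97 dB.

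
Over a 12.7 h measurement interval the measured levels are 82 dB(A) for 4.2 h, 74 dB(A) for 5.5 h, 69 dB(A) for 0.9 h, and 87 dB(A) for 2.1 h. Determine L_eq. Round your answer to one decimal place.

Weight each interval's intensity by its duration and average over T = 12.7 h:
Σ tᵢ·10^(Lᵢ/10) = 4.2·10^(82/10) + 5.5·10^(74/10) + 0.9·10^(69/10) + 2.1·10^(87/10) = 1.863e+09.
L_eq = 10·log₁₀(1.863e+09/12.7) = 81.67 dB(A).

81.7 dB(A)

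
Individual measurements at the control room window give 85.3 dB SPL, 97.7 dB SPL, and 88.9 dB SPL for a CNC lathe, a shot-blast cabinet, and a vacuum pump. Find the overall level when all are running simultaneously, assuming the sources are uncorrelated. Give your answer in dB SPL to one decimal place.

For uncorrelated sources the intensities add, so convert each level to linear form, sum, and take 10·log₁₀ of the total.
Σ 10^(L/10) = 10^(85.3/10) + 10^(97.7/10) + 10^(88.9/10) = 7.004e+09.
L_total = 10·log₁₀(7.004e+09) = 98.45 dB SPL.

98.5 dB SPL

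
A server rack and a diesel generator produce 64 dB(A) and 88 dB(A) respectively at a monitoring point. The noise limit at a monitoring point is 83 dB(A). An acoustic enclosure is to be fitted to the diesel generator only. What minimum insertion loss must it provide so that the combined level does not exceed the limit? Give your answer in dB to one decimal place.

5.1 dB

Fixed contribution from the other source: Σ 10^(L/10) = 10^(64/10) = 2.512e+06 (64.00 dB(A)).
To meet 83 dB(A) overall, the treated diesel generator may contribute at most 10^(83/10) − 2.512e+06 = 1.970e+08, i.e. 82.94 dB(A).
Required insertion loss = 88 − 82.94 = 5.06 dB.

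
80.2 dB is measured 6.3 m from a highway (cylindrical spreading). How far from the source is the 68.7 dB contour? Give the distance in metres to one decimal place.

89.0 m

For a line source L₁ − L₂ = 10·log₁₀(r₂/r₁), so r₂ = r₁·10^((L₁−L₂)/10).
r₂ = 6.3·10^((80.2−68.7)/10) = 6.3·10^(11.5/10) = 88.99 m.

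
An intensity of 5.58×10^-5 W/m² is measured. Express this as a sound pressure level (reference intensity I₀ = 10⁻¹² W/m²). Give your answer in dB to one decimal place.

77.5 dB

L = 10·log₁₀(I/I₀) = 10·log₁₀(5.58×10^-5/10⁻¹²) = 10·log₁₀(5.58×10^7).
L = 10·(0.7466 + 7) = 77.47 dB.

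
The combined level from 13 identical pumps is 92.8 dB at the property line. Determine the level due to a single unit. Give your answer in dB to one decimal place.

Dividing the total intensity by 13 lowers the level by 10·log₁₀ 13 = 11.139 dB: L₁ = 92.8 − 11.139.

81.7 dB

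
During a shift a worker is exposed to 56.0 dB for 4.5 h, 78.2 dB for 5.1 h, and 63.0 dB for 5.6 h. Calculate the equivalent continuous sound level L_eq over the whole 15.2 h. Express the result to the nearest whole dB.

The energy average is taken in the linear domain: L_eq = 10·log₁₀[(Σ tᵢ·10^(Lᵢ/10))/T], T = 15.2 h.
Σ tᵢ·10^(Lᵢ/10) = 4.5·10^(56.0/10) + 5.1·10^(78.2/10) + 5.6·10^(63.0/10) = 3.499e+08.
L_eq = 10·log₁₀(3.499e+08/15.2) = 73.62 dB.

74 dB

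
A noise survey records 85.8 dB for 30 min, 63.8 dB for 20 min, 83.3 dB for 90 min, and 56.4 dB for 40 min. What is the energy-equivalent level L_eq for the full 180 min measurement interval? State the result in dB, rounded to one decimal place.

82.3 dB

The energy average is taken in the linear domain: L_eq = 10·log₁₀[(Σ tᵢ·10^(Lᵢ/10))/T], T = 180 min.
Σ tᵢ·10^(Lᵢ/10) = 30·10^(85.8/10) + 20·10^(63.8/10) + 90·10^(83.3/10) + 40·10^(56.4/10) = 3.071e+10.
L_eq = 10·log₁₀(3.071e+10/180) = 82.32 dB.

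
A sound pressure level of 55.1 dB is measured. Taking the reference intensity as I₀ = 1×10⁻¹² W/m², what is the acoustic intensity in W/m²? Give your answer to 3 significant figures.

L = 10·log₁₀(I/I₀) ⇒ I = I₀·10^(L/10) = 10⁻¹² × 10^5.51.

3.24e-07 W/m²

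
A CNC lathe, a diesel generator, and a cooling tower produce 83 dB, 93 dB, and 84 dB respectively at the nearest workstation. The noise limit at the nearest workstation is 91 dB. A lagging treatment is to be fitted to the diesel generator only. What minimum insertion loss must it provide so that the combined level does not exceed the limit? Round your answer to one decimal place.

The untreated sources together contribute 10^(83/10) + 10^(84/10) = 4.507e+08, i.e. 86.54 dB.
The limit corresponds to 10^(91/10) = 1.259e+09; subtracting the fixed part leaves 8.082e+08 for the diesel generator, i.e. 89.08 dB.
Required insertion loss = 93 − 89.08 = 3.92 dB.

3.9 dB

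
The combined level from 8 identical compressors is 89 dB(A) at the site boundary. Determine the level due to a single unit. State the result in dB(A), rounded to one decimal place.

Dividing the total intensity by 8 lowers the level by 10·log₁₀ 8 = 9.031 dB: L₁ = 89 − 9.031.

80.0 dB(A)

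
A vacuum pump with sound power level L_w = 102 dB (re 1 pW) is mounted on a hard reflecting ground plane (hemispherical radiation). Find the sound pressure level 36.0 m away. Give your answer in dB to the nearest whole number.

Free-field hemispherical radiation: L_p = L_w − 10·log₁₀(2π·r²), r = 36.0 m.
2π·r² = 8143 m², 10·log₁₀ of that is 39.108 dB.
L_p = 102 − 39.108 = 62.89 dB.

63 dB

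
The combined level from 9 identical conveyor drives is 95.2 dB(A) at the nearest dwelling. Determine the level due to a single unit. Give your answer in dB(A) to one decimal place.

9 equal contributions raise the level by 10·log₁₀ 9 = 9.542 dB, so each unit alone gives 95.2 − 9.542.

85.7 dB(A)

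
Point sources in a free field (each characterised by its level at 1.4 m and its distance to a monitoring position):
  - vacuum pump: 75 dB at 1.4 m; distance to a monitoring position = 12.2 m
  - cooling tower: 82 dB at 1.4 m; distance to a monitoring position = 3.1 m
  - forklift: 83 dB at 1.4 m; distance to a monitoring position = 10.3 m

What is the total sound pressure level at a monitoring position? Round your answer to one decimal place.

75.6 dB

First find each source's level at the receiver (point-source: −20·log₁₀(r/r_ref)), then combine on an intensity basis.
vacuum pump: 75 − 20·log₁₀(12.2/1.4) = 75 − 18.80 = 56.20 dB.
cooling tower: 82 − 20·log₁₀(3.1/1.4) = 82 − 6.90 = 75.10 dB.
forklift: 83 − 20·log₁₀(10.3/1.4) = 83 − 17.33 = 65.67 dB.
Σ 10^(L/10) = 3.643e+07 → L_total = 10·log₁₀(3.643e+07) = 75.61 dB.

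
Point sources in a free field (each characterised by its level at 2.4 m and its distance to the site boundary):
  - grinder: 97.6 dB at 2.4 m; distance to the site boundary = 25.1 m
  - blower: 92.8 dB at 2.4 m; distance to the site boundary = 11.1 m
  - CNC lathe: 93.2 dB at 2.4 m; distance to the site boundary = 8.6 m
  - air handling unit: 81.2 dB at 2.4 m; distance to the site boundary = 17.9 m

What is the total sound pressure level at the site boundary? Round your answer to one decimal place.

Apply inverse-square spreading to bring every level to the receiver, then sum 10^(L/10).
grinder: 97.6 − 20·log₁₀(25.1/2.4) = 97.6 − 20.39 = 77.21 dB.
blower: 92.8 − 20·log₁₀(11.1/2.4) = 92.8 − 13.30 = 79.50 dB.
CNC lathe: 93.2 − 20·log₁₀(8.6/2.4) = 93.2 − 11.09 = 82.11 dB.
air handling unit: 81.2 − 20·log₁₀(17.9/2.4) = 81.2 − 17.45 = 63.75 dB.
Σ 10^(L/10) = 3.068e+08 → L_total = 10·log₁₀(3.068e+08) = 84.87 dB.

84.9 dB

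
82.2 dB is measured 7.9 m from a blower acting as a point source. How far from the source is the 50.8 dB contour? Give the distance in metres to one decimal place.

293.5 m

For a point source L₁ − L₂ = 20·log₁₀(r₂/r₁), so r₂ = r₁·10^((L₁−L₂)/20).
r₂ = 7.9·10^((82.2−50.8)/20) = 7.9·10^(31.4/20) = 293.51 m.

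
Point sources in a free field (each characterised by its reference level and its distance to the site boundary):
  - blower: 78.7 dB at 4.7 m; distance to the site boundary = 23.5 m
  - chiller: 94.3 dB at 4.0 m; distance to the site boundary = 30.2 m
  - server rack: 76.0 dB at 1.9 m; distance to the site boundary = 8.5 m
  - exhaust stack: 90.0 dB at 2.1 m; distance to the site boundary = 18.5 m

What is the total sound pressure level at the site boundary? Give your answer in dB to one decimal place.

78.1 dB

Propagate each source to the receiver with L = L_ref − 20·log₁₀(r/r_ref), then add intensities.
blower: 78.7 − 20·log₁₀(23.5/4.7) = 78.7 − 13.98 = 64.72 dB.
chiller: 94.3 − 20·log₁₀(30.2/4.0) = 94.3 − 17.56 = 76.74 dB.
server rack: 76.0 − 20·log₁₀(8.5/1.9) = 76.0 − 13.01 = 62.99 dB.
exhaust stack: 90.0 − 20·log₁₀(18.5/2.1) = 90.0 − 18.90 = 71.10 dB.
Σ 10^(L/10) = 6.506e+07 → L_total = 10·log₁₀(6.506e+07) = 78.13 dB.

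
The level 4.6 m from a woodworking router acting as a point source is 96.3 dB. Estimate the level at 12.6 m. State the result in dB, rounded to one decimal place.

87.5 dB

Spherical spreading from a point source gives a 20·log₁₀(r₂/r₁) drop.
L₂ = 96.3 − 20·log₁₀(12.6/4.6) = 96.3 − 8.752 = 87.55 dB.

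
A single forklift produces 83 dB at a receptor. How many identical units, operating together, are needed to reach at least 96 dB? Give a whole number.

20

Need L₁ + 10·log₁₀ N ≥ 96, i.e. log₁₀ N ≥ 1.30.
N ≥ 10^(13.0/10) = 19.953, so N = 20.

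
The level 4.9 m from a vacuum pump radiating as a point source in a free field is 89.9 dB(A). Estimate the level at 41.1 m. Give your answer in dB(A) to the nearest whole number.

For a point source, L₂ = L₁ − 20·log₁₀(r₂/r₁).
L₂ = 89.9 − 20·log₁₀(41.1/4.9) = 89.9 − 18.473 = 71.43 dB(A).

71 dB(A)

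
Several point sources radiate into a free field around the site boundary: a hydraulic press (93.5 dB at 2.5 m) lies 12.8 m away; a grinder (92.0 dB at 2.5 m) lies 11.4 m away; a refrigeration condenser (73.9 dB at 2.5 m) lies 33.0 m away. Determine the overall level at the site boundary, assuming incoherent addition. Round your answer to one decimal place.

82.1 dB

Propagate each source to the receiver with L = L_ref − 20·log₁₀(r/r_ref), then add intensities.
hydraulic press: 93.5 − 20·log₁₀(12.8/2.5) = 93.5 − 14.19 = 79.31 dB.
grinder: 92.0 − 20·log₁₀(11.4/2.5) = 92.0 − 13.18 = 78.82 dB.
refrigeration condenser: 73.9 − 20·log₁₀(33.0/2.5) = 73.9 − 22.41 = 51.49 dB.
Σ 10^(L/10) = 1.618e+08 → L_total = 10·log₁₀(1.618e+08) = 82.09 dB.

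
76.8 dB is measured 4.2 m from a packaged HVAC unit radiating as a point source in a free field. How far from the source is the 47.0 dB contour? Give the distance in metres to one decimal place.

129.8 m

Point-source spreading drops the level by 20·log₁₀(r₂/r₁); inverting, r₂/r₁ = 10^(ΔL/20).
r₂ = 4.2·10^((76.8−47.0)/20) = 4.2·10^(29.8/20) = 129.79 m.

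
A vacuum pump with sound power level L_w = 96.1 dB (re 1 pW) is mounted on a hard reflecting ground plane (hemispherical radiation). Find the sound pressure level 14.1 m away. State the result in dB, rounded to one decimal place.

Free-field hemispherical radiation: L_p = L_w − 10·log₁₀(2π·r²), r = 14.1 m.
2π·r² = 1249 m², 10·log₁₀ of that is 30.966 dB.
L_p = 96.1 − 30.966 = 65.13 dB.

65.1 dB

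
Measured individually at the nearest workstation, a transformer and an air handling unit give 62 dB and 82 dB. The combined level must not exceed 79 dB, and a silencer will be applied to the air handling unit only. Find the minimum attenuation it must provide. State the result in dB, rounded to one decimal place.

3.1 dB

Everything except the air handling unit sums to 10^(62/10) = 1.585e+06 in linear terms, 62.00 dB.
To meet 79 dB overall, the treated air handling unit may contribute at most 10^(79/10) − 1.585e+06 = 7.785e+07, i.e. 78.91 dB.
Required insertion loss = 82 − 78.91 = 3.09 dB.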